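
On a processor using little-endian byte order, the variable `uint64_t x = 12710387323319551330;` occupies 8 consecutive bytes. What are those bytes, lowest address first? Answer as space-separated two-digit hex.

62 05 17 94 ED 5D 64 B0

12710387323319551330 in hexadecimal, padded to 64 bits, is 0xB0645DED94170562.
Split into bytes (most-significant first): B0 64 5D ED 94 17 05 62.
Little-endian: lowest address holds the least-significant byte.
So at ascending addresses the bytes are 62 05 17 94 ED 5D 64 B0.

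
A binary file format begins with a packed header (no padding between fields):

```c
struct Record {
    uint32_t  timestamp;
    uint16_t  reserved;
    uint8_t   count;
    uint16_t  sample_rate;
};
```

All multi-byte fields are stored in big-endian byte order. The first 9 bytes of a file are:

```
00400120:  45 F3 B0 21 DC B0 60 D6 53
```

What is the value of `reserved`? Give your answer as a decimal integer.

56496

`reserved` follows `timestamp` (4 bytes), so it starts at byte offset 4 and occupies 2 bytes.
Bytes at offsets 4..5: DC B0.
Big-endian: lowest address holds the most-significant byte.
The bytes are already most-significant first: 0xDCB0.
0xDCB0 = 56496.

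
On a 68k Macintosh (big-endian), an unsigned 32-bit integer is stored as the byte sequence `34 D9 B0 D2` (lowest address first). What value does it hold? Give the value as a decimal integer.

Big-endian stores the most-significant byte at the lowest address.
The bytes are already most-significant first: 0x34D9B0D2.
0x34D9B0D2 = 886681810.

886681810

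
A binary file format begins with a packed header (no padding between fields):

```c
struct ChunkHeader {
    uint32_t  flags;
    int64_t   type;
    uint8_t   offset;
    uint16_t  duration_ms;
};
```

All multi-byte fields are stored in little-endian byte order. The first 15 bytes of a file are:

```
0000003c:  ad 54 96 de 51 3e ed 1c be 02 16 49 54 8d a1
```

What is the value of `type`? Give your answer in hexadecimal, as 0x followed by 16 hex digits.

`type` follows `flags` (4 bytes), so it starts at byte offset 4 and occupies 8 bytes.
Bytes at offsets 4..11: 51 3E ED 1C BE 02 16 49.
In little-endian order the low byte comes first in memory.
Reassemble most-significant byte first: 49 16 02 BE 1C ED 3E 51 → 0x491602BE1CED3E51.

0x491602BE1CED3E51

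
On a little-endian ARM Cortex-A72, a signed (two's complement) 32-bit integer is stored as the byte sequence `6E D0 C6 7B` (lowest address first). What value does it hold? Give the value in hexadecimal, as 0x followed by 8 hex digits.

0x7BC6D06E

Little-endian stores the least-significant byte at the lowest address.
Reassemble most-significant byte first: 7B C6 D0 6E → 0x7BC6D06E.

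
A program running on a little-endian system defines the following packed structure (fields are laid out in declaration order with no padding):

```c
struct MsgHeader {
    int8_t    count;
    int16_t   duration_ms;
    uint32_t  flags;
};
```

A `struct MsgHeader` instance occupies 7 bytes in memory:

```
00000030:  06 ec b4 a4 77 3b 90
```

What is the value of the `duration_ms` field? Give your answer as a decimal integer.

-19220

`duration_ms` follows `count` (1 byte), so it starts at byte offset 1 and occupies 2 bytes.
Bytes at offsets 1..2: EC B4.
In little-endian order the low byte comes first in memory.
Reassemble most-significant byte first: B4 EC → 0xB4EC.
Top bit is set, so as a signed 16-bit value this is 0xB4EC − 2^16 = -19220.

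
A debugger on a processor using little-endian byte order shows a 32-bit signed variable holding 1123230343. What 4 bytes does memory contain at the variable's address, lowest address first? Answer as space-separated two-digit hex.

87 22 F3 42

1123230343 in hexadecimal, padded to 32 bits, is 0x42F32287.
Split into bytes (most-significant first): 42 F3 22 87.
Little-endian: lowest address holds the least-significant byte.
So at ascending addresses the bytes are 87 22 F3 42.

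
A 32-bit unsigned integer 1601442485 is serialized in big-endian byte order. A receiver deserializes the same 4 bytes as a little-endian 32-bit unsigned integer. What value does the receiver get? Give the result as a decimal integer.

3037885535

1601442485 in 32-bit hexadecimal is 0x5F7412B5.
Stored big-endian, the bytes at ascending addresses are 5F 74 12 B5.
Read back as little-endian, the first byte is least significant, giving 0xB512745F.
0xB512745F = 3037885535.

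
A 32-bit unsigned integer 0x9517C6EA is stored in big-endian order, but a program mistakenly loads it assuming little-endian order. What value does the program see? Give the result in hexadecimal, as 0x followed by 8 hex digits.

0xEAC61795

Stored big-endian, the bytes at ascending addresses are 95 17 C6 EA.
Read back as little-endian, the first byte is least significant, giving 0xEAC61795.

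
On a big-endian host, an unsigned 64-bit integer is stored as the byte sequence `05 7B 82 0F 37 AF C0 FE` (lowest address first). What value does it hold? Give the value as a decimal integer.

In big-endian order the high byte comes first in memory.
The bytes are already most-significant first: 0x057B820F37AFC0FE.
0x057B820F37AFC0FE = 395052394195435774.

395052394195435774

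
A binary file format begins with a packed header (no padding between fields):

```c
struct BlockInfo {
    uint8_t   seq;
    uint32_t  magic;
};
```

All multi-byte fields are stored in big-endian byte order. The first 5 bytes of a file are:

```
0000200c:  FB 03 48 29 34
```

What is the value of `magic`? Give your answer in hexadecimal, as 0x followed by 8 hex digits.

`magic` follows `seq` (1 byte), so it starts at byte offset 1 and occupies 4 bytes.
Bytes at offsets 1..4: 03 48 29 34.
Big-endian: lowest address holds the most-significant byte.
The bytes are already most-significant first: 0x03482934.

0x03482934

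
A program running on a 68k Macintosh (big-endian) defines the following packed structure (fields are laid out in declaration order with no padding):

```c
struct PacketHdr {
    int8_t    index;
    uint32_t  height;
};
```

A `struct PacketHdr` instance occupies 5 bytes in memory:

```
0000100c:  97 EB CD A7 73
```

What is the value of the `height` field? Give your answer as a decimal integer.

3956123507

`height` follows `index` (1 byte), so it starts at byte offset 1 and occupies 4 bytes.
Bytes at offsets 1..4: EB CD A7 73.
Big-endian: lowest address holds the most-significant byte.
The bytes are already most-significant first: 0xEBCDA773.
0xEBCDA773 = 3956123507.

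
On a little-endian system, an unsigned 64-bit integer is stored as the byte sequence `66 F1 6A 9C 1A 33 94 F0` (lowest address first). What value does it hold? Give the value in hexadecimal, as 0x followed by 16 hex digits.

0xF094331A9C6AF166

In little-endian order the low byte comes first in memory.
Reassemble most-significant byte first: F0 94 33 1A 9C 6A F1 66 → 0xF094331A9C6AF166.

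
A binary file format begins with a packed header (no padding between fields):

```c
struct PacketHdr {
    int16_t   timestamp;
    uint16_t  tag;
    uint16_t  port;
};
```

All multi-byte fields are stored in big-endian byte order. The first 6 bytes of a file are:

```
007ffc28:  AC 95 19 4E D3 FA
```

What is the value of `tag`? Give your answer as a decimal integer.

`tag` follows `timestamp` (2 bytes), so it starts at byte offset 2 and occupies 2 bytes.
Bytes at offsets 2..3: 19 4E.
Big-endian: lowest address holds the most-significant byte.
The bytes are already most-significant first: 0x194E.
0x194E = 6478.

6478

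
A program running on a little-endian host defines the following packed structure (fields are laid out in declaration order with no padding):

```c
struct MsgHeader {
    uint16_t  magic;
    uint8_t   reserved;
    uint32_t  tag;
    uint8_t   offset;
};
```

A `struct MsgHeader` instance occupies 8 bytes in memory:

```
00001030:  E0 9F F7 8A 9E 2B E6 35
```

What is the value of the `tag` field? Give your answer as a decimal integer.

3861618314

`tag` follows `magic` (2 B), `reserved` (1 B), so it starts at offset 2 + 1 = 3 and occupies 4 bytes.
Bytes at offsets 3..6: 8A 9E 2B E6.
Little-endian: lowest address holds the least-significant byte.
Reassemble most-significant byte first: E6 2B 9E 8A → 0xE62B9E8A.
0xE62B9E8A = 3861618314.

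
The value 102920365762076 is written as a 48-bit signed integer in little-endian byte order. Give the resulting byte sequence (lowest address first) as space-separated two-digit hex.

1C 66 D7 03 9B 5D

102920365762076 in hexadecimal, padded to 48 bits, is 0x5D9B03D7661C.
Split into bytes (most-significant first): 5D 9B 03 D7 66 1C.
Little-endian stores the least-significant byte at the lowest address.
So at ascending addresses the bytes are 1C 66 D7 03 9B 5D.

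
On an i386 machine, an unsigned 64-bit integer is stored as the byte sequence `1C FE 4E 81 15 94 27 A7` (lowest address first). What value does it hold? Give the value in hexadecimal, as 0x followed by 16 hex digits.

Little-endian: lowest address holds the least-significant byte.
Reassemble most-significant byte first: A7 27 94 15 81 4E FE 1C → 0xA7279415814EFE1C.

0xA7279415814EFE1C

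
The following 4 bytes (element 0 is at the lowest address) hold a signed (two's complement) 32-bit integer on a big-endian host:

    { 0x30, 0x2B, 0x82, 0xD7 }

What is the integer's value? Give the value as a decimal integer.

808157911

Big-endian: lowest address holds the most-significant byte.
The bytes are already most-significant first: 0x302B82D7.
0x302B82D7 = 808157911.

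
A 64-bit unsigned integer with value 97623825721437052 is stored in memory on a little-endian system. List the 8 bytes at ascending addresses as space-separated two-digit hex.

97623825721437052 in hexadecimal, padded to 64 bits, is 0x015AD45A2DBDAB7C.
Split into bytes (most-significant first): 01 5A D4 5A 2D BD AB 7C.
Little-endian stores the least-significant byte at the lowest address.
So at ascending addresses the bytes are 7C AB BD 2D 5A D4 5A 01.

7C AB BD 2D 5A D4 5A 01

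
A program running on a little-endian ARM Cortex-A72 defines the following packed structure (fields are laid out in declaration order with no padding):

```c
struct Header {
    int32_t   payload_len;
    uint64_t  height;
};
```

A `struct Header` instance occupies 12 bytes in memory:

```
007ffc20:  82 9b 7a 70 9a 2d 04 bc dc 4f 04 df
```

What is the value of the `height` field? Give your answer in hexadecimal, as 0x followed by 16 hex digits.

`height` follows `payload_len` (4 bytes), so it starts at byte offset 4 and occupies 8 bytes.
Bytes at offsets 4..11: 9A 2D 04 BC DC 4F 04 DF.
In little-endian order the low byte comes first in memory.
Reassemble most-significant byte first: DF 04 4F DC BC 04 2D 9A → 0xDF044FDCBC042D9A.

0xDF044FDCBC042D9A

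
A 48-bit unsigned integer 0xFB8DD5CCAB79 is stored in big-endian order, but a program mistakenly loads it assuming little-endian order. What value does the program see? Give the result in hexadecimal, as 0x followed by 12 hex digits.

0x79ABCCD58DFB

Stored big-endian, the bytes at ascending addresses are FB 8D D5 CC AB 79.
Read back as little-endian, the first byte is least significant, giving 0x79ABCCD58DFB.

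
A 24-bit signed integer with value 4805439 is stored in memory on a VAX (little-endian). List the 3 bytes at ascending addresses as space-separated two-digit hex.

4805439 in hexadecimal, padded to 24 bits, is 0x49533F.
Split into bytes (most-significant first): 49 53 3F.
Little-endian stores the least-significant byte at the lowest address.
So at ascending addresses the bytes are 3F 53 49.

3F 53 49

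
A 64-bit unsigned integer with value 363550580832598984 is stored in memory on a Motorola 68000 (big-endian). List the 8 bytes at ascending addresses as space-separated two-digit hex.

05 0B 97 53 BC 69 FB C8

363550580832598984 in hexadecimal, padded to 64 bits, is 0x050B9753BC69FBC8.
Split into bytes (most-significant first): 05 0B 97 53 BC 69 FB C8.
Big-endian: lowest address holds the most-significant byte.
So the memory order matches the most-significant-first order: 05 0B 97 53 BC 69 FB C8.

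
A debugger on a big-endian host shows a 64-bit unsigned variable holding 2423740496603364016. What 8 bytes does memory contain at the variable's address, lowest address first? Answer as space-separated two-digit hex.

2423740496603364016 in hexadecimal, padded to 64 bits, is 0x21A2DB23DFC5BAB0.
Split into bytes (most-significant first): 21 A2 DB 23 DF C5 BA B0.
In big-endian order the high byte comes first in memory.
So the memory order matches the most-significant-first order: 21 A2 DB 23 DF C5 BA B0.

21 A2 DB 23 DF C5 BA B0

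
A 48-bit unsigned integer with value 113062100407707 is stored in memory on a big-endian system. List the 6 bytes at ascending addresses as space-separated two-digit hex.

113062100407707 in hexadecimal, padded to 48 bits, is 0x66D45255159B.
Split into bytes (most-significant first): 66 D4 52 55 15 9B.
Big-endian stores the most-significant byte at the lowest address.
So the memory order matches the most-significant-first order: 66 D4 52 55 15 9B.

66 D4 52 55 15 9B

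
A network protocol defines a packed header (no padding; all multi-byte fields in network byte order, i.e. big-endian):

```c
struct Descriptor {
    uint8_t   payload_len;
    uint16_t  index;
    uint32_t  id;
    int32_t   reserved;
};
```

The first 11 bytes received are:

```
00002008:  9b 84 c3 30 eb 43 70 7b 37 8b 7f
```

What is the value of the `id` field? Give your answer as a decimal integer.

820724592

`id` follows `payload_len` (1 B), `index` (2 B), so it starts at offset 1 + 2 = 3 and occupies 4 bytes.
Bytes at offsets 3..6: 30 EB 43 70.
Big-endian: lowest address holds the most-significant byte.
The bytes are already most-significant first: 0x30EB4370.
0x30EB4370 = 820724592.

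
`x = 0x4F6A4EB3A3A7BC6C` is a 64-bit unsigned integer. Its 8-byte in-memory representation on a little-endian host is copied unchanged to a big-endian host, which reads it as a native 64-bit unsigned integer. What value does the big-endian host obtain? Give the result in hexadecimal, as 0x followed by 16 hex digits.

Stored little-endian, the bytes at ascending addresses are 6C BC A7 A3 B3 4E 6A 4F.
Read back as big-endian, the last byte is least significant, giving 0x6CBCA7A3B34E6A4F.

0x6CBCA7A3B34E6A4F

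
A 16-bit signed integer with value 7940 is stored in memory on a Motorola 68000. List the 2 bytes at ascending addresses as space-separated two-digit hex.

1F 04

7940 in hexadecimal, padded to 16 bits, is 0x1F04.
Split into bytes (most-significant first): 1F 04.
Big-endian: lowest address holds the most-significant byte.
So the memory order matches the most-significant-first order: 1F 04.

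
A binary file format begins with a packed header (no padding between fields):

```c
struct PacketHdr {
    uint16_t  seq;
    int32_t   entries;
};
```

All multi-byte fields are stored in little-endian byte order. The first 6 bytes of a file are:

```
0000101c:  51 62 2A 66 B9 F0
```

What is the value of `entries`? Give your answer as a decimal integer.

`entries` follows `seq` (2 bytes), so it starts at byte offset 2 and occupies 4 bytes.
Bytes at offsets 2..5: 2A 66 B9 F0.
Little-endian stores the least-significant byte at the lowest address.
Reassemble most-significant byte first: F0 B9 66 2A → 0xF0B9662A.
Top bit is set, so as a signed 32-bit value this is 0xF0B9662A − 2^32 = -256285142.

-256285142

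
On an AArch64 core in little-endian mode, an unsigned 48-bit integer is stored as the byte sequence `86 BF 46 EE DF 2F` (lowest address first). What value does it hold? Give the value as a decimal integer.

In little-endian order the low byte comes first in memory.
Reassemble most-significant byte first: 2F DF EE 46 BF 86 → 0x2FDFEE46BF86.
0x2FDFEE46BF86 = 52638821826438.

52638821826438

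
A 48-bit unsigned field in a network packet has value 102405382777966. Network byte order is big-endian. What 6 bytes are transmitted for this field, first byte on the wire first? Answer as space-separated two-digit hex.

5D 23 1C 76 AC 6E

102405382777966 in hexadecimal, padded to 48 bits, is 0x5D231C76AC6E.
Split into bytes (most-significant first): 5D 23 1C 76 AC 6E.
In big-endian order the high byte comes first in memory.
So the memory order matches the most-significant-first order: 5D 23 1C 76 AC 6E.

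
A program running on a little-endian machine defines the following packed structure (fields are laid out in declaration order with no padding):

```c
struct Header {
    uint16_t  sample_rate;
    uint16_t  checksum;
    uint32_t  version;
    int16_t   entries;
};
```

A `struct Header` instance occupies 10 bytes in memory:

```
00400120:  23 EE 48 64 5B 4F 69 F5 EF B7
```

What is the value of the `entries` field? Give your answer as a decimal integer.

`entries` follows `sample_rate` (2 B), `checksum` (2 B), `version` (4 B), so it starts at offset 2 + 2 + 4 = 8 and occupies 2 bytes.
Bytes at offsets 8..9: EF B7.
Little-endian stores the least-significant byte at the lowest address.
Reassemble most-significant byte first: B7 EF → 0xB7EF.
Top bit is set, so as a signed 16-bit value this is 0xB7EF − 2^16 = -18449.

-18449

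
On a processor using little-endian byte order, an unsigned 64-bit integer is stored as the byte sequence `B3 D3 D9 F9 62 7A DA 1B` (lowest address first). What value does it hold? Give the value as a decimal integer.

2007051149464163251

Little-endian stores the least-significant byte at the lowest address.
Reassemble most-significant byte first: 1B DA 7A 62 F9 D9 D3 B3 → 0x1BDA7A62F9D9D3B3.
0x1BDA7A62F9D9D3B3 = 2007051149464163251.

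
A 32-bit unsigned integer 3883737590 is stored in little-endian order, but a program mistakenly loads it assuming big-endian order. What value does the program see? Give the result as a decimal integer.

4129390055

3883737590 in 32-bit hexadecimal is 0xE77D21F6.
Stored little-endian, the bytes at ascending addresses are F6 21 7D E7.
Read back as big-endian, the last byte is least significant, giving 0xF6217DE7.
0xF6217DE7 = 4129390055.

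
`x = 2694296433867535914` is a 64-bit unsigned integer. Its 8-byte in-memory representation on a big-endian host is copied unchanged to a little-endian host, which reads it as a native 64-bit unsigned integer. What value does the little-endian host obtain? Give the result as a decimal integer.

3077725341831160869

2694296433867535914 in 64-bit hexadecimal is 0x25641054E446B62A.
Stored big-endian, the bytes at ascending addresses are 25 64 10 54 E4 46 B6 2A.
Read back as little-endian, the first byte is least significant, giving 0x2AB646E454106425.
0x2AB646E454106425 = 3077725341831160869.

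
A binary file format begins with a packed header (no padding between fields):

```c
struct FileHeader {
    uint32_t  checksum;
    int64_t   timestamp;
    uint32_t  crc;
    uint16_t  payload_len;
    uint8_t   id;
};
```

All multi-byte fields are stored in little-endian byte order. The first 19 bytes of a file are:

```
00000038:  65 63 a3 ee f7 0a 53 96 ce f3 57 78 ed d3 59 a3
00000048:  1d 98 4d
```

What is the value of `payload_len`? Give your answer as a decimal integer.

38941

`payload_len` follows `checksum` (4 B), `timestamp` (8 B), `crc` (4 B), so it starts at offset 4 + 8 + 4 = 16 and occupies 2 bytes.
Bytes at offsets 16..17: 1D 98.
Little-endian stores the least-significant byte at the lowest address.
Reassemble most-significant byte first: 98 1D → 0x981D.
0x981D = 38941.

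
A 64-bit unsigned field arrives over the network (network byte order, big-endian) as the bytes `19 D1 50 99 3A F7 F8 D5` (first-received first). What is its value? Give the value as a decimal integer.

1860356740130273493

Big-endian: lowest address holds the most-significant byte.
The bytes are already most-significant first: 0x19D150993AF7F8D5.
0x19D150993AF7F8D5 = 1860356740130273493.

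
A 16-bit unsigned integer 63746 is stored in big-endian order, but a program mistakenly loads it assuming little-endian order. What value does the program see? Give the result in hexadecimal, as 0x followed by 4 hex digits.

63746 in 16-bit hexadecimal is 0xF902.
Stored big-endian, the bytes at ascending addresses are F9 02.
Read back as little-endian, the first byte is least significant, giving 0x02F9.

0x02F9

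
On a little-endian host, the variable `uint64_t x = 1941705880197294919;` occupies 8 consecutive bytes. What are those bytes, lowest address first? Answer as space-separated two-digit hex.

1941705880197294919 in hexadecimal, padded to 64 bits, is 0x1AF25335DF726B47.
Split into bytes (most-significant first): 1A F2 53 35 DF 72 6B 47.
In little-endian order the low byte comes first in memory.
So at ascending addresses the bytes are 47 6B 72 DF 35 53 F2 1A.

47 6B 72 DF 35 53 F2 1A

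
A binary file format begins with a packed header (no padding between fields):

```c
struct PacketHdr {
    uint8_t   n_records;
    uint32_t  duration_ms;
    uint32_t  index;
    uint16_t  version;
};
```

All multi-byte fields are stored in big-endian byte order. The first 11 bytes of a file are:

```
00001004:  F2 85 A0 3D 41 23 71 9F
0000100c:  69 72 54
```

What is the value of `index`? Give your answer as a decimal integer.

594648937

`index` follows `n_records` (1 B), `duration_ms` (4 B), so it starts at offset 1 + 4 = 5 and occupies 4 bytes.
Bytes at offsets 5..8: 23 71 9F 69.
Big-endian: lowest address holds the most-significant byte.
The bytes are already most-significant first: 0x23719F69.
0x23719F69 = 594648937.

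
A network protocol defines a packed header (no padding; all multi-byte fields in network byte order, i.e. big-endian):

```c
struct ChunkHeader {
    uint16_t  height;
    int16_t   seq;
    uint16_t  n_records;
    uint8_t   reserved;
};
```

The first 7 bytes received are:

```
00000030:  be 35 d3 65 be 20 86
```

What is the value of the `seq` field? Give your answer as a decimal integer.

-11419

`seq` follows `height` (2 bytes), so it starts at byte offset 2 and occupies 2 bytes.
Bytes at offsets 2..3: D3 65.
In big-endian order the high byte comes first in memory.
The bytes are already most-significant first: 0xD365.
Top bit is set, so as a signed 16-bit value this is 0xD365 − 2^16 = -11419.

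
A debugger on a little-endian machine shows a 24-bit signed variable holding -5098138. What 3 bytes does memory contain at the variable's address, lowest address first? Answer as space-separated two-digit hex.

66 35 B2

Two's complement of -5098138 in 24 bits: 5098138 = 0x4DCA9A; invert → 0xB23565; add 1 → 0xB23566.
Split into bytes (most-significant first): B2 35 66.
Little-endian: lowest address holds the least-significant byte.
So at ascending addresses the bytes are 66 35 B2.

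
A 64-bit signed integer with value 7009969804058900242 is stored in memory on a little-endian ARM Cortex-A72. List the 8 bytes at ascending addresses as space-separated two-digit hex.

7009969804058900242 in hexadecimal, padded to 64 bits, is 0x61486A6579253712.
Split into bytes (most-significant first): 61 48 6A 65 79 25 37 12.
Little-endian stores the least-significant byte at the lowest address.
So at ascending addresses the bytes are 12 37 25 79 65 6A 48 61.

12 37 25 79 65 6A 48 61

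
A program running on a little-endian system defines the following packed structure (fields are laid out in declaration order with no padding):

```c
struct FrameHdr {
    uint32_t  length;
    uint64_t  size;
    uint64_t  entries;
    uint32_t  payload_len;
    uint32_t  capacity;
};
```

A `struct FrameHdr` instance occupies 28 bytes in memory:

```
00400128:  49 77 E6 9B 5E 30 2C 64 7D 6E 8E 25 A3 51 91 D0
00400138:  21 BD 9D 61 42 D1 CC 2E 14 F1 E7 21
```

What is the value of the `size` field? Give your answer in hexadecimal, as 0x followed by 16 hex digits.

`size` follows `length` (4 bytes), so it starts at byte offset 4 and occupies 8 bytes.
Bytes at offsets 4..11: 5E 30 2C 64 7D 6E 8E 25.
Little-endian: lowest address holds the least-significant byte.
Reassemble most-significant byte first: 25 8E 6E 7D 64 2C 30 5E → 0x258E6E7D642C305E.

0x258E6E7D642C305E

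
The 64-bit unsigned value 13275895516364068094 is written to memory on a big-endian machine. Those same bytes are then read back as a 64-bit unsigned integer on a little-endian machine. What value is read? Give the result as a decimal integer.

18362323745453129144

13275895516364068094 in 64-bit hexadecimal is 0xB83D74A22814D4FE.
Stored big-endian, the bytes at ascending addresses are B8 3D 74 A2 28 14 D4 FE.
Read back as little-endian, the first byte is least significant, giving 0xFED41428A2743DB8.
0xFED41428A2743DB8 = 18362323745453129144.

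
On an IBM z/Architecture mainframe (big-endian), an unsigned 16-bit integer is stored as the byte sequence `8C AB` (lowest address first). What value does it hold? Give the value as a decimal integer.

36011

Big-endian stores the most-significant byte at the lowest address.
The bytes are already most-significant first: 0x8CAB.
0x8CAB = 36011.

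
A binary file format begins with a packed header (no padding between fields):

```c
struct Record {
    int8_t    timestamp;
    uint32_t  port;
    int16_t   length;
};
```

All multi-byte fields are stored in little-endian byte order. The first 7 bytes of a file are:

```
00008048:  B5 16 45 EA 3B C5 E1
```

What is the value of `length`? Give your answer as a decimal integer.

-7739

`length` follows `timestamp` (1 B), `port` (4 B), so it starts at offset 1 + 4 = 5 and occupies 2 bytes.
Bytes at offsets 5..6: C5 E1.
Little-endian stores the least-significant byte at the lowest address.
Reassemble most-significant byte first: E1 C5 → 0xE1C5.
Top bit is set, so as a signed 16-bit value this is 0xE1C5 − 2^16 = -7739.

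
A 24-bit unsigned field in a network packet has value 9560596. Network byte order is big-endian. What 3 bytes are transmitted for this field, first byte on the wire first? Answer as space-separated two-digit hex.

91 E2 14

9560596 in hexadecimal, padded to 24 bits, is 0x91E214.
Split into bytes (most-significant first): 91 E2 14.
Big-endian stores the most-significant byte at the lowest address.
So the memory order matches the most-significant-first order: 91 E2 14.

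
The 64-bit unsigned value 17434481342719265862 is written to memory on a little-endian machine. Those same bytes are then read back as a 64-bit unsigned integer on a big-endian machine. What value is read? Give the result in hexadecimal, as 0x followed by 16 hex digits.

0x460CF5CB68B8F3F1

17434481342719265862 in 64-bit hexadecimal is 0xF1F3B868CBF50C46.
Stored little-endian, the bytes at ascending addresses are 46 0C F5 CB 68 B8 F3 F1.
Read back as big-endian, the last byte is least significant, giving 0x460CF5CB68B8F3F1.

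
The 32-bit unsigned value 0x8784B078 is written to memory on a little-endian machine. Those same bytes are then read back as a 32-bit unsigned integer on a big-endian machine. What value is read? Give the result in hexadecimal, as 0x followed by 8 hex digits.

Stored little-endian, the bytes at ascending addresses are 78 B0 84 87.
Read back as big-endian, the last byte is least significant, giving 0x78B08487.

0x78B08487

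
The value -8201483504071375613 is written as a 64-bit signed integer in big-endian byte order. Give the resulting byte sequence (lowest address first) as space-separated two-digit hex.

8E 2E 7A 34 D4 99 85 03

Two's complement of -8201483504071375613 in 64 bits: 8201483504071375613 = 0x71D185CB2B667AFD; invert → 0x8E2E7A34D4998502; add 1 → 0x8E2E7A34D4998503.
Split into bytes (most-significant first): 8E 2E 7A 34 D4 99 85 03.
Big-endian stores the most-significant byte at the lowest address.
So the memory order matches the most-significant-first order: 8E 2E 7A 34 D4 99 85 03.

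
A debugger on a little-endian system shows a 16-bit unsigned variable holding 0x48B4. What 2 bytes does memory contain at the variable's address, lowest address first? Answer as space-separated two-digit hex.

Split into bytes (most-significant first): 48 B4.
In little-endian order the low byte comes first in memory.
So at ascending addresses the bytes are B4 48.

B4 48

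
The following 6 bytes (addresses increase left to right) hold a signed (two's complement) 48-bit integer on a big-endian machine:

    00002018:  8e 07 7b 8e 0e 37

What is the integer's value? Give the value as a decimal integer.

Big-endian stores the most-significant byte at the lowest address.
The bytes are already most-significant first: 0x8E077B8E0E37.
Top bit is set, so as a signed 48-bit value this is 0x8E077B8E0E37 − 2^48 = -125312187888073.

-125312187888073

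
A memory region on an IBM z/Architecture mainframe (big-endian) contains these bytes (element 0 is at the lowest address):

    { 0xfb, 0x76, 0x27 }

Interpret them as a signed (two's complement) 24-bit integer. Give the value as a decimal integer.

-297433

In big-endian order the high byte comes first in memory.
The bytes are already most-significant first: 0xFB7627.
Top bit is set, so as a signed 24-bit value this is 0xFB7627 − 2^24 = -297433.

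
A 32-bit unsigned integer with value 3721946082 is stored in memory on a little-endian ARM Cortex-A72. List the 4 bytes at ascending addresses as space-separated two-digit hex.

E2 63 D8 DD

3721946082 in hexadecimal, padded to 32 bits, is 0xDDD863E2.
Split into bytes (most-significant first): DD D8 63 E2.
Little-endian stores the least-significant byte at the lowest address.
So at ascending addresses the bytes are E2 63 D8 DD.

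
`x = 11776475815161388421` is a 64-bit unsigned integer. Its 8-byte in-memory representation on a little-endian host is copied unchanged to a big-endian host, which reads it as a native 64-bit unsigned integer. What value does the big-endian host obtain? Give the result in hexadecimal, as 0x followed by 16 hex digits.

11776475815161388421 in 64-bit hexadecimal is 0xA36E725C04AC5D85.
Stored little-endian, the bytes at ascending addresses are 85 5D AC 04 5C 72 6E A3.
Read back as big-endian, the last byte is least significant, giving 0x855DAC045C726EA3.

0x855DAC045C726EA3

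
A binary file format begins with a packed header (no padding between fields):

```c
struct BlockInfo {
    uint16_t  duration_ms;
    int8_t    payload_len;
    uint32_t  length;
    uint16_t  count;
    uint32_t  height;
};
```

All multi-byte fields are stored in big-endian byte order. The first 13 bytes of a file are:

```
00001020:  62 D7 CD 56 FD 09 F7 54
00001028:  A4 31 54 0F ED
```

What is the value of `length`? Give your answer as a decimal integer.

1459423735

`length` follows `duration_ms` (2 B), `payload_len` (1 B), so it starts at offset 2 + 1 = 3 and occupies 4 bytes.
Bytes at offsets 3..6: 56 FD 09 F7.
Big-endian stores the most-significant byte at the lowest address.
The bytes are already most-significant first: 0x56FD09F7.
0x56FD09F7 = 1459423735.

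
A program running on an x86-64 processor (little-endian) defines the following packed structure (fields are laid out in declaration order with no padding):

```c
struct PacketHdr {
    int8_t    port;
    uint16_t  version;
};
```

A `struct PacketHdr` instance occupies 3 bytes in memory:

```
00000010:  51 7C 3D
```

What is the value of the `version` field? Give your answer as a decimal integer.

15740

`version` follows `port` (1 byte), so it starts at byte offset 1 and occupies 2 bytes.
Bytes at offsets 1..2: 7C 3D.
In little-endian order the low byte comes first in memory.
Reassemble most-significant byte first: 3D 7C → 0x3D7C.
0x3D7C = 15740.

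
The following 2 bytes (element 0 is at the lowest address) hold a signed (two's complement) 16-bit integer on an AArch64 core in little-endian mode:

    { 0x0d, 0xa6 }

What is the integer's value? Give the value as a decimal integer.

-23027

Little-endian: lowest address holds the least-significant byte.
Reassemble most-significant byte first: A6 0D → 0xA60D.
Top bit is set, so as a signed 16-bit value this is 0xA60D − 2^16 = -23027.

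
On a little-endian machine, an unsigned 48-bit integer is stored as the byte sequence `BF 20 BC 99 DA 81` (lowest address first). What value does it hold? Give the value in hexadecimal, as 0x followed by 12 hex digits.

Little-endian stores the least-significant byte at the lowest address.
Reassemble most-significant byte first: 81 DA 99 BC 20 BF → 0x81DA99BC20BF.

0x81DA99BC20BF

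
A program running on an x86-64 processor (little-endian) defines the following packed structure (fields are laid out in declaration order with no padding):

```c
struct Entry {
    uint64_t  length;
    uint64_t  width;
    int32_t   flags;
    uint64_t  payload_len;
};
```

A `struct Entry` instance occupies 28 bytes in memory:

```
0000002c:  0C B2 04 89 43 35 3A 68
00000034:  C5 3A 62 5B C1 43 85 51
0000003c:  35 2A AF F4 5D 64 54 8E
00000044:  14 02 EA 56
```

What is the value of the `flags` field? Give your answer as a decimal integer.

-189846987

`flags` follows `length` (8 B), `width` (8 B), so it starts at offset 8 + 8 = 16 and occupies 4 bytes.
Bytes at offsets 16..19: 35 2A AF F4.
Little-endian stores the least-significant byte at the lowest address.
Reassemble most-significant byte first: F4 AF 2A 35 → 0xF4AF2A35.
Top bit is set, so as a signed 32-bit value this is 0xF4AF2A35 − 2^32 = -189846987.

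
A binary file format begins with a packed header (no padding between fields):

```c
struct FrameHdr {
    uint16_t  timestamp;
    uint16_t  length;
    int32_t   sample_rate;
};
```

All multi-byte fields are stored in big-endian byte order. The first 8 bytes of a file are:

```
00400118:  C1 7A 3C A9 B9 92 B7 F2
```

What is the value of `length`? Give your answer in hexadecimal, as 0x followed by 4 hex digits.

`length` follows `timestamp` (2 bytes), so it starts at byte offset 2 and occupies 2 bytes.
Bytes at offsets 2..3: 3C A9.
Big-endian: lowest address holds the most-significant byte.
The bytes are already most-significant first: 0x3CA9.

0x3CA9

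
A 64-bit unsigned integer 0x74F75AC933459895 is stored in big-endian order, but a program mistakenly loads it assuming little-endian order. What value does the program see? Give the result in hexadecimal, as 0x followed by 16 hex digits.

0x95984533C95AF774

Stored big-endian, the bytes at ascending addresses are 74 F7 5A C9 33 45 98 95.
Read back as little-endian, the first byte is least significant, giving 0x95984533C95AF774.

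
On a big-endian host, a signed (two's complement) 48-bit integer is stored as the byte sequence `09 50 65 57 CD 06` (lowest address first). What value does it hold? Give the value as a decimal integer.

10240902286598

In big-endian order the high byte comes first in memory.
The bytes are already most-significant first: 0x09506557CD06.
0x09506557CD06 = 10240902286598.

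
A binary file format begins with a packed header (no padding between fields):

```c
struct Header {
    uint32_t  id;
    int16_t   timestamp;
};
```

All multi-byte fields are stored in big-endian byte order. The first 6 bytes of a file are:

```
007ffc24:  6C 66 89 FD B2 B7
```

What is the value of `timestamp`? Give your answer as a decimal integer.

-19785

`timestamp` follows `id` (4 bytes), so it starts at byte offset 4 and occupies 2 bytes.
Bytes at offsets 4..5: B2 B7.
Big-endian: lowest address holds the most-significant byte.
The bytes are already most-significant first: 0xB2B7.
Top bit is set, so as a signed 16-bit value this is 0xB2B7 − 2^16 = -19785.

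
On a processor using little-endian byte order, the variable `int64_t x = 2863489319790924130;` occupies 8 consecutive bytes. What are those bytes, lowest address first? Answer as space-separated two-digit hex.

62 51 43 6C 5D 28 BD 27

2863489319790924130 in hexadecimal, padded to 64 bits, is 0x27BD285D6C435162.
Split into bytes (most-significant first): 27 BD 28 5D 6C 43 51 62.
Little-endian: lowest address holds the least-significant byte.
So at ascending addresses the bytes are 62 51 43 6C 5D 28 BD 27.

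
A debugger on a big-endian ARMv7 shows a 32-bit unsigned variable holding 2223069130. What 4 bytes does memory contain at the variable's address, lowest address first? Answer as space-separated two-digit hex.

2223069130 in hexadecimal, padded to 32 bits, is 0x848157CA.
Split into bytes (most-significant first): 84 81 57 CA.
In big-endian order the high byte comes first in memory.
So the memory order matches the most-significant-first order: 84 81 57 CA.

84 81 57 CA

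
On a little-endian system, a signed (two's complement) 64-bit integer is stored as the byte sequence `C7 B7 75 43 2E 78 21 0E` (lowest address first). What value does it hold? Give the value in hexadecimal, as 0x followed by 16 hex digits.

0x0E21782E4375B7C7

In little-endian order the low byte comes first in memory.
Reassemble most-significant byte first: 0E 21 78 2E 43 75 B7 C7 → 0x0E21782E4375B7C7.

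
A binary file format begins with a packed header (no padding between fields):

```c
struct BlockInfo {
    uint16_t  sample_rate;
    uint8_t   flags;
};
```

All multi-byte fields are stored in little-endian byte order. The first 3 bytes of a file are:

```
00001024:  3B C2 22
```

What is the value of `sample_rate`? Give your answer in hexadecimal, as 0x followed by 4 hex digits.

0xC23B

`sample_rate` is the first field, at byte offset 0, occupying 2 bytes.
Bytes at offsets 0..1: 3B C2.
Little-endian: lowest address holds the least-significant byte.
Reassemble most-significant byte first: C2 3B → 0xC23B.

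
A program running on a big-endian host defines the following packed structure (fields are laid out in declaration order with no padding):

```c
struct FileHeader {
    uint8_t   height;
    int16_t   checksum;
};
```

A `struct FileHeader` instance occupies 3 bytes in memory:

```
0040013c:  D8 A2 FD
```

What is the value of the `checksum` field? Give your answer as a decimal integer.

-23811

`checksum` follows `height` (1 byte), so it starts at byte offset 1 and occupies 2 bytes.
Bytes at offsets 1..2: A2 FD.
Big-endian stores the most-significant byte at the lowest address.
The bytes are already most-significant first: 0xA2FD.
Top bit is set, so as a signed 16-bit value this is 0xA2FD − 2^16 = -23811.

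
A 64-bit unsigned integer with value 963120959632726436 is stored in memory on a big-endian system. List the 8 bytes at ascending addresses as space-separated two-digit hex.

0D 5D B1 68 F2 A4 59 A4

963120959632726436 in hexadecimal, padded to 64 bits, is 0x0D5DB168F2A459A4.
Split into bytes (most-significant first): 0D 5D B1 68 F2 A4 59 A4.
Big-endian stores the most-significant byte at the lowest address.
So the memory order matches the most-significant-first order: 0D 5D B1 68 F2 A4 59 A4.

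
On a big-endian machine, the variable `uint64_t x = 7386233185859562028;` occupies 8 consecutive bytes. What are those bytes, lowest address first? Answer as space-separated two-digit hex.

7386233185859562028 in hexadecimal, padded to 64 bits, is 0x66812BF2D75C6A2C.
Split into bytes (most-significant first): 66 81 2B F2 D7 5C 6A 2C.
Big-endian stores the most-significant byte at the lowest address.
So the memory order matches the most-significant-first order: 66 81 2B F2 D7 5C 6A 2C.

66 81 2B F2 D7 5C 6A 2C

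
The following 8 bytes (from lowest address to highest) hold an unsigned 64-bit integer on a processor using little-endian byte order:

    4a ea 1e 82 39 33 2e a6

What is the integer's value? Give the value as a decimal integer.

Little-endian stores the least-significant byte at the lowest address.
Reassemble most-significant byte first: A6 2E 33 39 82 1E EA 4A → 0xA62E3339821EEA4A.
0xA62E3339821EEA4A = 11974564781313944138.

11974564781313944138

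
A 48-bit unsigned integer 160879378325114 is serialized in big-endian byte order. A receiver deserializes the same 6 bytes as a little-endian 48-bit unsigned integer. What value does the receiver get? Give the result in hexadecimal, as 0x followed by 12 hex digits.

160879378325114 in 48-bit hexadecimal is 0x9251A6325E7A.
Stored big-endian, the bytes at ascending addresses are 92 51 A6 32 5E 7A.
Read back as little-endian, the first byte is least significant, giving 0x7A5E32A65192.

0x7A5E32A65192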